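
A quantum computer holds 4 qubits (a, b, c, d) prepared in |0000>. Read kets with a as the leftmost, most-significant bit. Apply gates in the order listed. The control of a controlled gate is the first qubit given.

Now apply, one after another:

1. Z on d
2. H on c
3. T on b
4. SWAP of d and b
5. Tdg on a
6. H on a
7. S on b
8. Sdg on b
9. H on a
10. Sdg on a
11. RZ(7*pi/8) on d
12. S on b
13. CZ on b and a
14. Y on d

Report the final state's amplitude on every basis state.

The final amplitudes are sqrt(2)*exp(I*pi/16)/2 on |0001>, sqrt(2)*exp(I*pi/16)/2 on |0011>, and 0 on every other basis state. Key observation: the block from step 7 through step 8 cancels to the identity and can be dropped.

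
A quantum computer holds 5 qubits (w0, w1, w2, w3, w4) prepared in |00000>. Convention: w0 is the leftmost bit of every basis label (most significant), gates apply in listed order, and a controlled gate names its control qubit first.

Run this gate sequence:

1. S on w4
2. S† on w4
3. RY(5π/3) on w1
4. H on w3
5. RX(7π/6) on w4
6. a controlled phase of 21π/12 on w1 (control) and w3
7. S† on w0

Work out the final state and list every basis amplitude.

After the circuit, the state carries amplitude 3/8 - sqrt(3)/8 on |00000>, I*(sqrt(3) + 3)/8 on |00001>, 3/8 - sqrt(3)/8 on |00010>, I*(sqrt(3) + 3)/8 on |00011>, 1/8 - sqrt(3)/8 on |01000>, I*(-sqrt(3) - 1)/8 on |01001>, (-1 + sqrt(3))*exp(3*I*pi/4)/8 on |01010>, (-sqrt(3) - 1)*exp(I*pi/4)/8 on |01011>, and 0 on every other basis state. Key observation: gates 1-2 undo each other exactly, leaving only the rest of the circuit to track.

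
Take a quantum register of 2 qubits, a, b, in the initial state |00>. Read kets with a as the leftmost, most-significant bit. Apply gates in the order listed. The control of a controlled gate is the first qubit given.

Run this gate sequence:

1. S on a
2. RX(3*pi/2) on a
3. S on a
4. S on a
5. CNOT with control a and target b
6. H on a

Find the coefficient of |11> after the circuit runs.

|11> carries amplitude -I/2 in the final state.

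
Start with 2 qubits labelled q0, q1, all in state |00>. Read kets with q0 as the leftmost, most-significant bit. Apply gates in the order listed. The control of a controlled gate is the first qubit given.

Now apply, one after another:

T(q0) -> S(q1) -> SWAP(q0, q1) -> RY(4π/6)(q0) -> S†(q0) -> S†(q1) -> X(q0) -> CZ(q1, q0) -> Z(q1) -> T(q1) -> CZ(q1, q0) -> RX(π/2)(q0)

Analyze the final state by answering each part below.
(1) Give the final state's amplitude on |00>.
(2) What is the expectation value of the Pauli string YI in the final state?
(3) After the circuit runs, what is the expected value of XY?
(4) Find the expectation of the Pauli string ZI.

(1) The amplitude on |00> is I*(-sqrt(6) - sqrt(2))/4.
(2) The observable YI averages to -1/2.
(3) The expectation value of XY is 0.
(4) The observable ZI averages to sqrt(3)/2.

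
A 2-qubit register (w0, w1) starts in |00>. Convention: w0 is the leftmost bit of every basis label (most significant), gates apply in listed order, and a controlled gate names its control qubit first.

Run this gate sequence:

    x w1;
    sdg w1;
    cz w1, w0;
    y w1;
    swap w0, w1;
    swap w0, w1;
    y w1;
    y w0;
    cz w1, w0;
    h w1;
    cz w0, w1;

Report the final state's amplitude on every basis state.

The final amplitudes are 0 on |00>, 0 on |01>, -sqrt(2)/2 on |10>, -sqrt(2)/2 on |11>. Key observation: the block from step 4 through step 7 cancels to the identity and can be dropped.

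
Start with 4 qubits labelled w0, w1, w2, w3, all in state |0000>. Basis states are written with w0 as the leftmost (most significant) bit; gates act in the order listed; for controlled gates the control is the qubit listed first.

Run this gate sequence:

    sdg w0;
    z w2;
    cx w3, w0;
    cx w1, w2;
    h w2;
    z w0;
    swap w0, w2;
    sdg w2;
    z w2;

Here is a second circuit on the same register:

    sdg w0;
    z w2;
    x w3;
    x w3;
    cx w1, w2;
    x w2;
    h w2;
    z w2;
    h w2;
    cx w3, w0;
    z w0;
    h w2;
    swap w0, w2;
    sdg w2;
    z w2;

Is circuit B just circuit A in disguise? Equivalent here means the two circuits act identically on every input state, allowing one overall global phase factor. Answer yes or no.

Yes — the two circuits implement the same unitary up to a global phase.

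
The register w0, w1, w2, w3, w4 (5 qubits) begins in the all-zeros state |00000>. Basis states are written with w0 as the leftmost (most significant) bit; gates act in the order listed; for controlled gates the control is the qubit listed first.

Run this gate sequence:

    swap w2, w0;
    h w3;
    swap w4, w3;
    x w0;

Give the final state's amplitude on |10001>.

The amplitude on |10001> is sqrt(2)/2.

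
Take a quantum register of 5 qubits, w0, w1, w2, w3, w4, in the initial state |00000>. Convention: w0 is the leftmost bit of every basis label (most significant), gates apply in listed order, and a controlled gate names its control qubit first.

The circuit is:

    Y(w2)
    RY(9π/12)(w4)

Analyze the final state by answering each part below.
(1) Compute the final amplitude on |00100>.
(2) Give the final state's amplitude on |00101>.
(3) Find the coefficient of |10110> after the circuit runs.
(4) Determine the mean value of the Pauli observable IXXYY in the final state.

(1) The final state's coefficient on |00100> equals I*sqrt(2 - sqrt(2))/2.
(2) |00101> carries amplitude I*sqrt(sqrt(2) + 2)/2 in the final state.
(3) |10110> carries amplitude 0 in the final state.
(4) The expectation value of IXXYY is 0.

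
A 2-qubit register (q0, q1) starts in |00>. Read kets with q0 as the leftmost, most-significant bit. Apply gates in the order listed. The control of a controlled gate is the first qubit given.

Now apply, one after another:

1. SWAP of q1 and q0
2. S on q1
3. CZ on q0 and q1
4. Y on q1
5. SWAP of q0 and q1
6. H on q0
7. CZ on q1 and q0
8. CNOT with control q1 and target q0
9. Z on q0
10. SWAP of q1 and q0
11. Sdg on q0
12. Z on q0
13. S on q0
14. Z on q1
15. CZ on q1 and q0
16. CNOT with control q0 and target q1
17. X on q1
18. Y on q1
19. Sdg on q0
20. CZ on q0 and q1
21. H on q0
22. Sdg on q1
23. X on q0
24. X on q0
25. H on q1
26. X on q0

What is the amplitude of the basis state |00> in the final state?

The amplitude on |00> is sqrt(2)*(1 - I)/4.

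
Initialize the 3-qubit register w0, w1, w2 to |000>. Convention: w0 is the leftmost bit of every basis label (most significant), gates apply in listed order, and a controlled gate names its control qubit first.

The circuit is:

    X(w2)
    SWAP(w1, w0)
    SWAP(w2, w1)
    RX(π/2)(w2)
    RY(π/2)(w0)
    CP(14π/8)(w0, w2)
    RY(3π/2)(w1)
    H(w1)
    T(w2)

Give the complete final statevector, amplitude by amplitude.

The final amplitudes are -1/2 on |000>, exp(3*I*pi/4)/2 on |001>, 0 on |010>, 0 on |011>, -1/2 on |100>, I/2 on |101>, 0 on |110>, 0 on |111>.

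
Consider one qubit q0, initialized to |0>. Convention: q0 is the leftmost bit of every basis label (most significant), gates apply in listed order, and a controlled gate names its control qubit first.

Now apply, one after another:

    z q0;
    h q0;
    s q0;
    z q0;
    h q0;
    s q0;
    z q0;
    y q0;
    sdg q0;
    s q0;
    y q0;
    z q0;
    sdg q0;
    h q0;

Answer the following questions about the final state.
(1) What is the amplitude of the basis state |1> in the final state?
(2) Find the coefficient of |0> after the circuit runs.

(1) The final state's coefficient on |1> equals -sqrt(2)*I/2.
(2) |0> carries amplitude sqrt(2)/2 in the final state.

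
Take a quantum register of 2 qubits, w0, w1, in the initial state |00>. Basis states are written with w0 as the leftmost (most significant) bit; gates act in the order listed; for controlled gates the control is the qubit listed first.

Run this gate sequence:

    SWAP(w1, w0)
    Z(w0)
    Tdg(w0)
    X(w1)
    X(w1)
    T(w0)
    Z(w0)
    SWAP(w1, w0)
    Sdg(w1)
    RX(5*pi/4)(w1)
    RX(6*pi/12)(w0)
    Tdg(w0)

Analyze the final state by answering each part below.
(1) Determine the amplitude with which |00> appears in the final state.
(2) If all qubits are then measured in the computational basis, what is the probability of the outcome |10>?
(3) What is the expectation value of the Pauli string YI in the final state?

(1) The final state's coefficient on |00> equals -sqrt(4 - 2*sqrt(2))/4. Key observation: steps 1-8 multiply out to the identity, so the circuit reduces to the remaining gates.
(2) Outcome |10> occurs with probability 1/4 - sqrt(2)/8.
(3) The expectation value of YI is -sqrt(2)/2.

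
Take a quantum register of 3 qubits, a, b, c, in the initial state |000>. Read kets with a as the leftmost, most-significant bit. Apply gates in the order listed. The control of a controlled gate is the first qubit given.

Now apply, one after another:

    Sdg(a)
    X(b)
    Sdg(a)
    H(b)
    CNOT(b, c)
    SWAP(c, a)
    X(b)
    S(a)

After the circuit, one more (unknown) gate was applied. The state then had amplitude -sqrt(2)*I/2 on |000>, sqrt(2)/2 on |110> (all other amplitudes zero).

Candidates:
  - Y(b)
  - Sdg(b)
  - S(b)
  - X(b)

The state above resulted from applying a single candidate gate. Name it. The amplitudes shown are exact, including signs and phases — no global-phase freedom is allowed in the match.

The unique candidate consistent with the amplitudes is Y(b).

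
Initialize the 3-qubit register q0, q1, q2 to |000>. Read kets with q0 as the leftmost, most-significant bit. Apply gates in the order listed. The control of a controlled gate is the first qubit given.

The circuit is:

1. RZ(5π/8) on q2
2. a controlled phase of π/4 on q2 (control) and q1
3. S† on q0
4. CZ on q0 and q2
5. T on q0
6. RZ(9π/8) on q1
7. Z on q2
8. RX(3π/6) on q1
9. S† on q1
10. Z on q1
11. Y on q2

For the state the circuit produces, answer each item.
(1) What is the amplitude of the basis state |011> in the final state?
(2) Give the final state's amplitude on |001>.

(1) |011> carries amplitude -sqrt(2)*exp(5*I*pi/8)/2 in the final state.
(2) |001> carries amplitude -sqrt(2)*exp(5*I*pi/8)/2 in the final state.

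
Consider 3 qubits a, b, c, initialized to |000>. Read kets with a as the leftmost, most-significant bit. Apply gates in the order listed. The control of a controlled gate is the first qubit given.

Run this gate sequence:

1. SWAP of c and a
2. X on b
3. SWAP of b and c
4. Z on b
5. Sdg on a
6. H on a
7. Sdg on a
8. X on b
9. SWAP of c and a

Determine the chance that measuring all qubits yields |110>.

The probability of measuring |110> is 1/2.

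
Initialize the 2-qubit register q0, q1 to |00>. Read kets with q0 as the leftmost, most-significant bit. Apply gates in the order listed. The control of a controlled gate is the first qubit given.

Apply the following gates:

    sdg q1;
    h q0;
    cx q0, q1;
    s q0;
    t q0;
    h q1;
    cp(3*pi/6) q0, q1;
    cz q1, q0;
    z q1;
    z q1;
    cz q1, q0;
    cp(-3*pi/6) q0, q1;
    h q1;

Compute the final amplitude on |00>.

The amplitude on |00> is sqrt(2)/2. Key observation: the block from step 6 through step 13 cancels to the identity and can be dropped.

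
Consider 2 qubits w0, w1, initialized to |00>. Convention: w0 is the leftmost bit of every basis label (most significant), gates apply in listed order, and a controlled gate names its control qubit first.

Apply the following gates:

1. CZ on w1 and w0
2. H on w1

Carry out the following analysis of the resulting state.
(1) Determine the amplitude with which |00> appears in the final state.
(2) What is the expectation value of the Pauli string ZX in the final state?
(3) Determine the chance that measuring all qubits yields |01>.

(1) The final state's coefficient on |00> equals sqrt(2)/2.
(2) In the final state, ZX has expectation 1.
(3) Outcome |01> occurs with probability 1/2.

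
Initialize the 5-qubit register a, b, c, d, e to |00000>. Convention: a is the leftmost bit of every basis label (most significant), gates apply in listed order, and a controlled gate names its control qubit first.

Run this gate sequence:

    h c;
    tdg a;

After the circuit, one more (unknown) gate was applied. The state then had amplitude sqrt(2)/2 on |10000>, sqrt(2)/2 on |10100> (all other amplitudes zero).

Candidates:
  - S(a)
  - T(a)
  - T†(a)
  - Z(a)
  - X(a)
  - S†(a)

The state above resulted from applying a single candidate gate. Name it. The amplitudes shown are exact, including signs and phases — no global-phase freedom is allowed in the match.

The applied gate was X(a).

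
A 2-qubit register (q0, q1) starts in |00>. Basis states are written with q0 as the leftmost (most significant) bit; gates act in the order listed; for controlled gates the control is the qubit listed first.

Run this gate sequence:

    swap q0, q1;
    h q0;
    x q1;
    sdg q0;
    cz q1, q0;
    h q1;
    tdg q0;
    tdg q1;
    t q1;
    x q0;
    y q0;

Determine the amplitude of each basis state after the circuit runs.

After the circuit, the state carries amplitude -I/2 on |00>, I/2 on |01>, exp(3*I*pi/4)/2 on |10>, -exp(3*I*pi/4)/2 on |11>.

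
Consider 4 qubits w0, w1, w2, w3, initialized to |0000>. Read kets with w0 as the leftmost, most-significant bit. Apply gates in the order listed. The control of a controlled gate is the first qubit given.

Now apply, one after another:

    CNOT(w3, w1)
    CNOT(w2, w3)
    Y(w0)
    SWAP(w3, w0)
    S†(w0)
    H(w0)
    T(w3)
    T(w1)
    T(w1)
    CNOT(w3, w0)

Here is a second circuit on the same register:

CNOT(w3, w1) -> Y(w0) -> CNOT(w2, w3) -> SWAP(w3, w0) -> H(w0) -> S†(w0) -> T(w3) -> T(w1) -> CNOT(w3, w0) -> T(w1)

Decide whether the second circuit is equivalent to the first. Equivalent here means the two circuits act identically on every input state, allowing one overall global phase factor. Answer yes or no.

No: there is an input state on which the two circuits produce genuinely different outputs (not merely differing by a phase).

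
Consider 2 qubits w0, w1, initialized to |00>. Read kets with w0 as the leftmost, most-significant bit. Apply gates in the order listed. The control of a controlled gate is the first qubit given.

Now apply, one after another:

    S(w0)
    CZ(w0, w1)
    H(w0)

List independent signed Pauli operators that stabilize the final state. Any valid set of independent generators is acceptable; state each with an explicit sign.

One valid set of independent stabilizer generators is +XI, +IZ (any independent generating set of the same group is equally correct).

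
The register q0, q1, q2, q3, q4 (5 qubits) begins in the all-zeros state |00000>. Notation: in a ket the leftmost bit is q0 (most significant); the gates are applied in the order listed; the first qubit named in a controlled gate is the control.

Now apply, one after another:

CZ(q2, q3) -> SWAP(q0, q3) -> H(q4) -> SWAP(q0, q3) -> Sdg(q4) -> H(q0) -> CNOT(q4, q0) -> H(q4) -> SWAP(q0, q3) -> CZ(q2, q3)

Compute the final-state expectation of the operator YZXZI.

In the final state, YZXZI has expectation 0.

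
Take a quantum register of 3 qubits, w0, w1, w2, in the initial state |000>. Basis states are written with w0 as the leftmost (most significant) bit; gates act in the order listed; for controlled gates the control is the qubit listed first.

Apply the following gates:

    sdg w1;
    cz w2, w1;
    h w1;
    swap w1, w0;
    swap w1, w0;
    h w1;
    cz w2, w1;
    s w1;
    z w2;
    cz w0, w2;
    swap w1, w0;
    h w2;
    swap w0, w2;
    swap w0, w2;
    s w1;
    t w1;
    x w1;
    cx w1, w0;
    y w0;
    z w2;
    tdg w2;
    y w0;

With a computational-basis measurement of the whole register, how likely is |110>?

The probability of measuring |110> is 1/2.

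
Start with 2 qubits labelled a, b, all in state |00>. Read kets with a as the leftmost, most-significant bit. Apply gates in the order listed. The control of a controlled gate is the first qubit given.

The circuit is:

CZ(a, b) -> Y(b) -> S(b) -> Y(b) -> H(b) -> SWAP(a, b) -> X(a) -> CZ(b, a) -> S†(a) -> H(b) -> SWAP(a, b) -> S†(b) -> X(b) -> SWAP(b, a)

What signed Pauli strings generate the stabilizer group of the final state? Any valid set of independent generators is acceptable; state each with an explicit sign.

One valid set of independent stabilizer generators is -XI, +IX (any independent generating set of the same group is equally correct).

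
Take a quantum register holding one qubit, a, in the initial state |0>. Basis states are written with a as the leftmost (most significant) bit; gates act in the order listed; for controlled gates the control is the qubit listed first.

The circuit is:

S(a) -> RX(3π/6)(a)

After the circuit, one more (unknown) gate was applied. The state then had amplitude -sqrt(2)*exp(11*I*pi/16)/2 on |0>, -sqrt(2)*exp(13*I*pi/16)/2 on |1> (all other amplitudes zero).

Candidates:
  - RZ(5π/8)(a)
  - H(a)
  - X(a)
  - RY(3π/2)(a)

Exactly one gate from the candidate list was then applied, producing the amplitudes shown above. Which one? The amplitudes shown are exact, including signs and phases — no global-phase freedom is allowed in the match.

The unique candidate consistent with the amplitudes is RZ(5π/8)(a).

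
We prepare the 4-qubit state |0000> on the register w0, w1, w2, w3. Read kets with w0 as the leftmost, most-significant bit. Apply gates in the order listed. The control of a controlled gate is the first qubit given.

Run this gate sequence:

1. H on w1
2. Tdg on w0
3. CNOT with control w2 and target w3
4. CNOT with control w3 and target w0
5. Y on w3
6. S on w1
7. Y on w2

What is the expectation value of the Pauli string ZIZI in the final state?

In the final state, ZIZI has expectation -1.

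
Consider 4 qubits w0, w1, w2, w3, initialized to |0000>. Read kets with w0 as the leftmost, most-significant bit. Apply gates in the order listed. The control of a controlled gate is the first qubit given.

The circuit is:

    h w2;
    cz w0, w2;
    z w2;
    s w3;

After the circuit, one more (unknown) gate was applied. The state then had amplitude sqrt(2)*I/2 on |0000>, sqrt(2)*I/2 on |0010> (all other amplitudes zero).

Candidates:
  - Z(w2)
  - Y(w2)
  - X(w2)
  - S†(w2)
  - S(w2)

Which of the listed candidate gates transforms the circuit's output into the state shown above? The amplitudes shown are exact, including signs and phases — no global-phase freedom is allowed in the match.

The unique candidate consistent with the amplitudes is Y(w2).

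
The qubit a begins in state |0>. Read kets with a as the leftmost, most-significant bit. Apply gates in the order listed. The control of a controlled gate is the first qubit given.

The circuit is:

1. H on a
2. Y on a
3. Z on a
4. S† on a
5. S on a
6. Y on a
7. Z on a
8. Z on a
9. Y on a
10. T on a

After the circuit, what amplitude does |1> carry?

The final state's coefficient on |1> equals -sqrt(2)*exp(3*I*pi/4)/2.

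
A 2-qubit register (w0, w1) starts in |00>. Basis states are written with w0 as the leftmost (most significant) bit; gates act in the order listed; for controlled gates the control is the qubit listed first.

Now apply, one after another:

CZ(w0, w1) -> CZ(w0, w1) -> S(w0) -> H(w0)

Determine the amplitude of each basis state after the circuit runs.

The final amplitudes are sqrt(2)/2 on |00>, 0 on |01>, sqrt(2)/2 on |10>, 0 on |11>. Key observation: steps 1-2 multiply out to the identity, so the circuit reduces to the remaining gates.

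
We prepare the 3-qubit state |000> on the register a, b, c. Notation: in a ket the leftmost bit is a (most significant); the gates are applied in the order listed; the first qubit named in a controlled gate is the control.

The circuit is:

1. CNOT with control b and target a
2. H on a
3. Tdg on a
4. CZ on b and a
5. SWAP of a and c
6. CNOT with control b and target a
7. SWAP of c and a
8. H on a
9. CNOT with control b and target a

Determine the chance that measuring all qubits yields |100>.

A full measurement returns |100> with probability 1/2 - sqrt(2)/4.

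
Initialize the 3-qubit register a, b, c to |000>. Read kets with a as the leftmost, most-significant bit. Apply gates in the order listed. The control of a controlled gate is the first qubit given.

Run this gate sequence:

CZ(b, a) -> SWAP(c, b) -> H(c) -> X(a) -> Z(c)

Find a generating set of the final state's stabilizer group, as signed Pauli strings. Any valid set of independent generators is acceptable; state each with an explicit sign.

One valid set of independent stabilizer generators is -IIX, -ZII, +IZI (any independent generating set of the same group is equally correct).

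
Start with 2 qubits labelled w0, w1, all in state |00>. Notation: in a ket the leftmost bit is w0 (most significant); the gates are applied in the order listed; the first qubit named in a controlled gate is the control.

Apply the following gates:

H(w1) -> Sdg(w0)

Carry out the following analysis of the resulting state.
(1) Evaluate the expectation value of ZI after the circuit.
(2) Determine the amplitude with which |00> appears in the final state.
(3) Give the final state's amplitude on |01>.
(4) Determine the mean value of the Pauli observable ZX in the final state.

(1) The expectation value of ZI is 1.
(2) The final state's coefficient on |00> equals sqrt(2)/2.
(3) The amplitude on |01> is sqrt(2)/2.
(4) The observable ZX averages to 1.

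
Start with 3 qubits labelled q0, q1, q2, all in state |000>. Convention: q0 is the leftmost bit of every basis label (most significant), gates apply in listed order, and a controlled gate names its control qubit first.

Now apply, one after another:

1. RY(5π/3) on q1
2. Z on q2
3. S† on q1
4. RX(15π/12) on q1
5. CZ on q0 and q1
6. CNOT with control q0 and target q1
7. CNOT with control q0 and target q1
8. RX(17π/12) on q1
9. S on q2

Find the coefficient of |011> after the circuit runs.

The final state's coefficient on |011> equals 0. Key observation: gates 6-7 undo each other exactly, leaving only the rest of the circuit to track.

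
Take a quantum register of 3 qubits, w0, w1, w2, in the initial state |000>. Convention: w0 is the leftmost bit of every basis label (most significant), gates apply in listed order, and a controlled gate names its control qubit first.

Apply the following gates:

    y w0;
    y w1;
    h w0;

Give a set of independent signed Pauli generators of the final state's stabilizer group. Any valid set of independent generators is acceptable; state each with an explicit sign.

The stabilizer group can be generated by -XII, -IZI, +IIZ, among other valid generating sets.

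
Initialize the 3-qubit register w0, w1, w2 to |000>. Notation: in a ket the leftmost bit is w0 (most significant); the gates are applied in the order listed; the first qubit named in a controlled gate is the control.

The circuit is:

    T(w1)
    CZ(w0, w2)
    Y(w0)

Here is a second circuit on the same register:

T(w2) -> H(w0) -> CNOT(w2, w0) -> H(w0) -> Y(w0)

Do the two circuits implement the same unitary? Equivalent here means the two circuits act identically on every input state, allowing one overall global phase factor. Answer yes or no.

No: there is an input state on which the two circuits produce genuinely different outputs (not merely differing by a phase).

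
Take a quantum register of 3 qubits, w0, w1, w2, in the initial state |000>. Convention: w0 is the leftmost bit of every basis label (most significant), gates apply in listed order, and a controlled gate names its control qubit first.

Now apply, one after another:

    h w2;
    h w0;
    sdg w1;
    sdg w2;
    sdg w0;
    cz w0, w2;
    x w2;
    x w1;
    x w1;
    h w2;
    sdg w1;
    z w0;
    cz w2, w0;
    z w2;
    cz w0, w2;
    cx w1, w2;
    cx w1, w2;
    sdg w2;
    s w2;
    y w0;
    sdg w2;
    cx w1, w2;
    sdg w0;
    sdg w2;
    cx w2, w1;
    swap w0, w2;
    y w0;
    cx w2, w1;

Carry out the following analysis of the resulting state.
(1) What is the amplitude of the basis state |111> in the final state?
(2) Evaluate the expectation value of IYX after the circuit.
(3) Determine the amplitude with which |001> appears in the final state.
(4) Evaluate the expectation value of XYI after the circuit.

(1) |111> carries amplitude sqrt(2)*(1 + I)/4 in the final state. Key observation: the block from step 16 through step 17 cancels to the identity and can be dropped.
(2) In the final state, IYX has expectation -1.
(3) The amplitude on |001> is sqrt(2)*(-1 + I)/4.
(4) The expectation value of XYI is -1.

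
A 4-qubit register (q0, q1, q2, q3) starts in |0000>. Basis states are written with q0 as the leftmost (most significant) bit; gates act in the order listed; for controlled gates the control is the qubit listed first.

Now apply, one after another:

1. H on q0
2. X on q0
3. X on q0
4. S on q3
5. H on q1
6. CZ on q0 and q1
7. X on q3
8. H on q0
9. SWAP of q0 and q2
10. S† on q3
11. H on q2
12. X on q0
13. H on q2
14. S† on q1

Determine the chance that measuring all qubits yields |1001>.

Outcome |1001> occurs with probability 1/2.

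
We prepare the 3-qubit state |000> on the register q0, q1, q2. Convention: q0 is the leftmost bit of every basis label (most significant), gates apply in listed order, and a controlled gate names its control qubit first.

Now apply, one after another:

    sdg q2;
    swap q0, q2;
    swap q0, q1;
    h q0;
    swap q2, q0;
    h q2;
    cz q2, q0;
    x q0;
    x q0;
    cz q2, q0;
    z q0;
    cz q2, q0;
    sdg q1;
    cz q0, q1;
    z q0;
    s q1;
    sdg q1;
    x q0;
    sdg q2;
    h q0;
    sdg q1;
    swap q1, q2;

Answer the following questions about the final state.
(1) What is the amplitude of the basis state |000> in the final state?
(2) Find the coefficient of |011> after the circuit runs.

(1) |000> carries amplitude sqrt(2)/2 in the final state. Key observation: the block from step 7 through step 10 cancels to the identity and can be dropped.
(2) The amplitude on |011> is 0.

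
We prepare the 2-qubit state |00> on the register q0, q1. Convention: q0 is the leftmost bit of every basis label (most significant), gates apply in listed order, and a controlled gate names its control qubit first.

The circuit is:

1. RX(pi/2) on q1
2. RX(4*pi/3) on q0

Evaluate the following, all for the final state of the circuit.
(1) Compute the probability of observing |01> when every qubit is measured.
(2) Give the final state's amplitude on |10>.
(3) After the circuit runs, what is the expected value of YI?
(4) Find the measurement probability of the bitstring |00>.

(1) A full measurement returns |01> with probability 1/8.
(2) The final state's coefficient on |10> equals -sqrt(6)*I/4.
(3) The expectation value of YI is sqrt(3)/2.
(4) Outcome |00> occurs with probability 1/8.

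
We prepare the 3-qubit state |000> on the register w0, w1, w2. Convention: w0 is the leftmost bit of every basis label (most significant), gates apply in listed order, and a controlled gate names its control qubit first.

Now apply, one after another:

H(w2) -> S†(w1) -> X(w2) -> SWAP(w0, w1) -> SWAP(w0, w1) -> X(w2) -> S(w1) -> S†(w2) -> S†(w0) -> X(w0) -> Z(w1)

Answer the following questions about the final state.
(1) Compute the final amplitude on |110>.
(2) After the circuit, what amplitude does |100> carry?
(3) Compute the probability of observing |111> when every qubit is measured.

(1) |110> carries amplitude 0 in the final state. Key observation: steps 2-7 multiply out to the identity, so the circuit reduces to the remaining gates.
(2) |100> carries amplitude sqrt(2)/2 in the final state.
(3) Outcome |111> occurs with probability 0.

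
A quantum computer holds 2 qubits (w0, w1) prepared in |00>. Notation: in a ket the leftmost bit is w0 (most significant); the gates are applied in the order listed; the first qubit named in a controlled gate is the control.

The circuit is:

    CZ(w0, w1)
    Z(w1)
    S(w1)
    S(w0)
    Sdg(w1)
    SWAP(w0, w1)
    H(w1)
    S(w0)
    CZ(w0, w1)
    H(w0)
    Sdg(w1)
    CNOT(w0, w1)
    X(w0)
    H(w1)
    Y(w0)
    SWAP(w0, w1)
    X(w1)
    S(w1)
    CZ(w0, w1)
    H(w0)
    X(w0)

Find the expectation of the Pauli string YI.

The observable YI averages to -1.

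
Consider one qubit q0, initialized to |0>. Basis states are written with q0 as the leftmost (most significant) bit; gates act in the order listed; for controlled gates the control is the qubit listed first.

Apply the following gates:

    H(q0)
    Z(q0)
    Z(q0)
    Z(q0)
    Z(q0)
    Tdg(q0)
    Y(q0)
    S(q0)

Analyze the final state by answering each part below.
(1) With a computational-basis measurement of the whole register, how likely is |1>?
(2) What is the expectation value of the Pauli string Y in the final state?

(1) Outcome |1> occurs with probability 1/2.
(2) The expectation value of Y is -sqrt(2)/2.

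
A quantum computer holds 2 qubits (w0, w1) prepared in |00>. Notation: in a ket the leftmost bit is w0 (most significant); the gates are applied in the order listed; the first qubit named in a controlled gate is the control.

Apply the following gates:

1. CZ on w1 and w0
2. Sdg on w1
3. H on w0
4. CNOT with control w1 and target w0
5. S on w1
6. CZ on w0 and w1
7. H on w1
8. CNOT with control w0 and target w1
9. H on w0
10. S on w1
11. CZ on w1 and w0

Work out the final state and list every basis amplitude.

After the circuit, the state carries amplitude sqrt(2)/2 on |00>, sqrt(2)*I/2 on |01>, 0 on |10>, 0 on |11>.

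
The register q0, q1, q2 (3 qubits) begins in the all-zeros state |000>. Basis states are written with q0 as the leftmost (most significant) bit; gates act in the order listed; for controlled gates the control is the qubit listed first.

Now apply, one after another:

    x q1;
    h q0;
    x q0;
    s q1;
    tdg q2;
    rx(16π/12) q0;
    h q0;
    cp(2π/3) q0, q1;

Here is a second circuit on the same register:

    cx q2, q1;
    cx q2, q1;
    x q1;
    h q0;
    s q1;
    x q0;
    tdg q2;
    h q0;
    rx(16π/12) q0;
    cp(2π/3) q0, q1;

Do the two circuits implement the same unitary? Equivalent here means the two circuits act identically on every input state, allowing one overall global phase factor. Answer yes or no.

No, they are not equivalent — no single phase factor reconciles the two unitaries.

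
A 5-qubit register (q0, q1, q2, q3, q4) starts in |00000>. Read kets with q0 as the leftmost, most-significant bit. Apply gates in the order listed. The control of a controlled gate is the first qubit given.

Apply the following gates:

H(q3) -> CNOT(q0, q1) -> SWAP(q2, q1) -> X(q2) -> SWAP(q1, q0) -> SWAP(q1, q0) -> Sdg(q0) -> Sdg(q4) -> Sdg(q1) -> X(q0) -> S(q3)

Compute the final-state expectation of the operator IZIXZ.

The expectation value of IZIXZ is 0. Key observation: the block from step 5 through step 6 cancels to the identity and can be dropped.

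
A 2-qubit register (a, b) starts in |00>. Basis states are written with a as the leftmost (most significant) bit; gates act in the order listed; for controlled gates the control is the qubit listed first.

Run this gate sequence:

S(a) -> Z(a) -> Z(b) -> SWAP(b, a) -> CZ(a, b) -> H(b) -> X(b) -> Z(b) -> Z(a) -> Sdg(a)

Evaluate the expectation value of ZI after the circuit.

The observable ZI averages to 1.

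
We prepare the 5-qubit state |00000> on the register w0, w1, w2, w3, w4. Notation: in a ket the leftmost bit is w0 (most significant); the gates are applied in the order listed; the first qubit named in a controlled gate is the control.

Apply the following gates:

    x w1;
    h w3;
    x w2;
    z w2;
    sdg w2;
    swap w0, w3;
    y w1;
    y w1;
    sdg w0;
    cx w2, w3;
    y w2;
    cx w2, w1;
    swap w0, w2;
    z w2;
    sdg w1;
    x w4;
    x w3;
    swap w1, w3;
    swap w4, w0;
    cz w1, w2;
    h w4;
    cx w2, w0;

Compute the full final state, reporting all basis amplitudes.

The final amplitudes are 1/2 on |00110>, 1/2 on |00111>, -I/2 on |10010>, -I/2 on |10011>, and 0 on every other basis state.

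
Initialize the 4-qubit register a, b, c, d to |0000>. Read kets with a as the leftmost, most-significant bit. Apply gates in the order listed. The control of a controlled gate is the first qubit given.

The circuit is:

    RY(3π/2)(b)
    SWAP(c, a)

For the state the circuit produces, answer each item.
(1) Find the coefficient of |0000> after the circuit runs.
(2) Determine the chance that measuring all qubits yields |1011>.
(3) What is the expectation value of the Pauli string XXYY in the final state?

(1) The amplitude on |0000> is -sqrt(2)/2.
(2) The probability of measuring |1011> is 0.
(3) In the final state, XXYY has expectation 0.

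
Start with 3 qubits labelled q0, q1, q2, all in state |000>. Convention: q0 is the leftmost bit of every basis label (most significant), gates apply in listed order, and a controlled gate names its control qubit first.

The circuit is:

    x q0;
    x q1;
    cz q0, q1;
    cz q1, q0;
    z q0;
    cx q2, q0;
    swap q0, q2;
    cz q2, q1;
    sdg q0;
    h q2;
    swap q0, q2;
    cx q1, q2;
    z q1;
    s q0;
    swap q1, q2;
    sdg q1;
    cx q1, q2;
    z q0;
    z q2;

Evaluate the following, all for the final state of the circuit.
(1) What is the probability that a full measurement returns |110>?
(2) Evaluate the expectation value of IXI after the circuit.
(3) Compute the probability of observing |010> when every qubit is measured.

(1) Outcome |110> occurs with probability 1/2.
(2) The observable IXI averages to 0.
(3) Outcome |010> occurs with probability 1/2.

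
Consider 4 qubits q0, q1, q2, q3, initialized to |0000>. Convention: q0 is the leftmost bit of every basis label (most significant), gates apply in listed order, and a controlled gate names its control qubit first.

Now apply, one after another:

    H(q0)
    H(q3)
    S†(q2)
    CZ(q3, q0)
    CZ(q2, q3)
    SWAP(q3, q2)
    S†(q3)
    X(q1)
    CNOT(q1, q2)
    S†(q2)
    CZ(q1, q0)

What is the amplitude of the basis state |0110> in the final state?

The amplitude on |0110> is -I/2.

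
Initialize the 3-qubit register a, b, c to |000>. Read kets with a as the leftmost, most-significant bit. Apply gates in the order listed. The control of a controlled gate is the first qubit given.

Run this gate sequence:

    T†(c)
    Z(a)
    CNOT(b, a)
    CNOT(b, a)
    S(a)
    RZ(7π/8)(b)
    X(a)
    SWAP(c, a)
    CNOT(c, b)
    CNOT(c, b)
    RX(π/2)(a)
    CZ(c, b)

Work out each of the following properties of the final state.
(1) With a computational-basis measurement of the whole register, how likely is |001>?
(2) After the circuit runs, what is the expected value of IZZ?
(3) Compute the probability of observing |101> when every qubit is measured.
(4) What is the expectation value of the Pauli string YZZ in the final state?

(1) The probability of measuring |001> is 1/2.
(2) In the final state, IZZ has expectation -1.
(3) Outcome |101> occurs with probability 1/2.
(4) The expectation value of YZZ is 1.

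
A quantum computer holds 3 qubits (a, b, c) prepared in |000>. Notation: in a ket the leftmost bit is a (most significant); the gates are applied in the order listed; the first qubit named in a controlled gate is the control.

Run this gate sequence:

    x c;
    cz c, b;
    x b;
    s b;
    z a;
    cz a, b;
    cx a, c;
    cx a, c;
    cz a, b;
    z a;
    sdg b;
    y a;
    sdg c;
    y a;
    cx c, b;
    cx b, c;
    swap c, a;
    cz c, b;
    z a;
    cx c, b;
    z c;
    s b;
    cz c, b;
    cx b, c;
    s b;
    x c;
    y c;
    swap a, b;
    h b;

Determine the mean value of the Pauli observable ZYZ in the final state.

The expectation value of ZYZ is 0. Key observation: steps 4-11 multiply out to the identity, so the circuit reduces to the remaining gates.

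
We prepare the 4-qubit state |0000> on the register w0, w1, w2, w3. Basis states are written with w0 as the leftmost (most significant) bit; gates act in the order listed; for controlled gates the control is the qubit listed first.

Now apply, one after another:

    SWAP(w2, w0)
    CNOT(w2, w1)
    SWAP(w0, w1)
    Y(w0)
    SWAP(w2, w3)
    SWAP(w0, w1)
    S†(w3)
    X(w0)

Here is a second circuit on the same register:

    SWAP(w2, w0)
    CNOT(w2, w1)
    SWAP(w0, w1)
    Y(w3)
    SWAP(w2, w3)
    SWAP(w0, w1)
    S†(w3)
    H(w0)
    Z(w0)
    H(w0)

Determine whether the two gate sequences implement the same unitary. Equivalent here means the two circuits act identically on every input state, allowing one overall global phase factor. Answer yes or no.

No — the two circuits implement different unitaries, even allowing a global phase.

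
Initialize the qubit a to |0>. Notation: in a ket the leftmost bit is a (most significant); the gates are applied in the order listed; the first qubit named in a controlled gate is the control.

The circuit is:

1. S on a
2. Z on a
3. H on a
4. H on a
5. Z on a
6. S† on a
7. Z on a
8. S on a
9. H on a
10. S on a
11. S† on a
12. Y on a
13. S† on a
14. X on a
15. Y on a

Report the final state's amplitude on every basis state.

The resulting statevector has amplitude -sqrt(2)/2 on |0>, sqrt(2)*I/2 on |1>.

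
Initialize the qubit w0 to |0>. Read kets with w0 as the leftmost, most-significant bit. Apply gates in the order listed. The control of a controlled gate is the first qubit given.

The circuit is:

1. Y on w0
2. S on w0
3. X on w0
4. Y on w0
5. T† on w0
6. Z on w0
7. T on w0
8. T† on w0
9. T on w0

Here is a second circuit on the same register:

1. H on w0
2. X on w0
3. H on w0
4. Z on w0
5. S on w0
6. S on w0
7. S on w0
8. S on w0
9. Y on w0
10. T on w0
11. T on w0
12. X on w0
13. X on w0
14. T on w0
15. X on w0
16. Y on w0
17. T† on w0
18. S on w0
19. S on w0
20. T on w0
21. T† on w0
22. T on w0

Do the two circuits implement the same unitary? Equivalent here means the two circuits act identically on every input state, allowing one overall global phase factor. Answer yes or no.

No: there is an input state on which the two circuits produce genuinely different outputs (not merely differing by a phase).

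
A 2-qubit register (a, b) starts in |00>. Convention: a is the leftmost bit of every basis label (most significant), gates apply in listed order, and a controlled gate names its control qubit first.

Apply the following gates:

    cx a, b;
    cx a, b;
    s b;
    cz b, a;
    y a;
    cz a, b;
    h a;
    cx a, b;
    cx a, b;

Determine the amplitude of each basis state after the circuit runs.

After the circuit, the state carries amplitude sqrt(2)*I/2 on |00>, 0 on |01>, -sqrt(2)*I/2 on |10>, 0 on |11>.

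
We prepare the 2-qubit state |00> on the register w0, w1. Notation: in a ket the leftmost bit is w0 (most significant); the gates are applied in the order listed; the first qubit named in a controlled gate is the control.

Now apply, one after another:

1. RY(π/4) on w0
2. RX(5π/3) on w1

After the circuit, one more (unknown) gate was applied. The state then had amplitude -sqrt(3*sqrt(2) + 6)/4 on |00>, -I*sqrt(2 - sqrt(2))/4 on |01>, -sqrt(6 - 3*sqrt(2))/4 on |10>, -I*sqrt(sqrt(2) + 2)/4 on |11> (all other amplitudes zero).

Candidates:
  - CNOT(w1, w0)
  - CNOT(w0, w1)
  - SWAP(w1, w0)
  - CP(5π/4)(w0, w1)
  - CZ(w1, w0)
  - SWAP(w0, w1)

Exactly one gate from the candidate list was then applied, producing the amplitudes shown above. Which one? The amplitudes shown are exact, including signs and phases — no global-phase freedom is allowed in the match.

It was CNOT(w1, w0) that produced the state shown.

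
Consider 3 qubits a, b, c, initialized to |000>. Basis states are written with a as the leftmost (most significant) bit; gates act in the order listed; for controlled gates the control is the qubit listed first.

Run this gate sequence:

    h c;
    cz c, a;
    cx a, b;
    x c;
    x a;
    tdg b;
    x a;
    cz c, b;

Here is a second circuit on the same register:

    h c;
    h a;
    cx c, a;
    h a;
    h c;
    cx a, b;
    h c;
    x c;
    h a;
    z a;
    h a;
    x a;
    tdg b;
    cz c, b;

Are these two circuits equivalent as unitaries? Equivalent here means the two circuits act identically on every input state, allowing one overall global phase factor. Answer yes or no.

Yes, they are equivalent — the unitaries differ by at most a global phase.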